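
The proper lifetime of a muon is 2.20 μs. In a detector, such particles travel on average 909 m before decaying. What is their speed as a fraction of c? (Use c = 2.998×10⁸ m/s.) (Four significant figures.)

Lab distance = (lab lifetime)·v = γτ·βc, so βγ = d/(cτ) = 909.0/(2.998×10⁸ × 2.200×10^-6) = 1.3782.
With βγ = 1.3782: γ² = 1 + (βγ)² = 2.89944, and β = (βγ)/γ = 1.3782/1.70277 = 0.8094.

0.8094c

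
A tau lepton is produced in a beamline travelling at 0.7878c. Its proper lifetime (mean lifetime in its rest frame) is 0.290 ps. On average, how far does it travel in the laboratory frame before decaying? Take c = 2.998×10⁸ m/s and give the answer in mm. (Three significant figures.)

With β = 0.7878, γ = 1/√(1 − 0.7878²) = 1/√0.37937116 = 1.6236.
Lab-frame lifetime: Δt = γτ = 1.6236 × 0.290 ps = 0.47084 ps.
Distance: d = vΔt = 0.7878 × 2.998×10⁸ m/s × 4.7084×10^-13 s = 1.11×10^-4 m = 0.111 mm.

0.111 mm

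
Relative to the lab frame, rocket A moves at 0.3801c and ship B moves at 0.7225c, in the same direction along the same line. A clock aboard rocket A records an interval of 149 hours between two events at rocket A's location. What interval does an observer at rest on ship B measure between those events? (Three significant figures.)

Speed of rocket A in ship B's frame: u = (v_A − v_B)/(1 − v_A v_B/c²) = (0.3801 − 0.7225)/(1 − 0.3801×0.7225) = −0.3424/0.72537775 = −0.47203; |u| = 0.47203c.
γ for this relative speed: γ = 1/√(1 − 0.222812) = 1.1343.
Rocket A's interval is proper; time dilation gives Δt_B = γΔτ = 1.1343 × 149 hours = 169 hours.

169 hours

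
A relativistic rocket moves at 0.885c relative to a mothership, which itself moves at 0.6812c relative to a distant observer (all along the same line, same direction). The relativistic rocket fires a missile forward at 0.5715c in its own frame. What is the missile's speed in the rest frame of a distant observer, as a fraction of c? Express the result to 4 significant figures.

0.9937c

First combine the missile and relativistic rocket (S''→S'): u₁ = (0.5715 + 0.885)/(1 + 0.5715×0.885) = 1.4565/1.5057775 = 0.96727.
Then combine with the mothership (S'→S): u = (0.96727 + 0.6812)/(1 + 0.96727×0.6812) = 1.64847/1.658904324 = 0.99371.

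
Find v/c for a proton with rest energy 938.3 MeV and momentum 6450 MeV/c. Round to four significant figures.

βγ = pc/(mc²) = 6450/938.3 = 6.8741.
Since γ² = 1 + (βγ)² = 48.2533, γ = √48.2533 = 6.94646, and β = (βγ)/γ = 6.8741/6.94646 = 0.9896.

0.9896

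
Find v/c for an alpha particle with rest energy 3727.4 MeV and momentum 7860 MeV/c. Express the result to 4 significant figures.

0.9035

pc/(mc²) = 7860/3727.4 = 2.1087 = βγ = β/√(1−β²).
So β² = x²/(1 + x²) with x = 2.1087: x² = 4.44662, β² = 4.44662/5.44662 = 0.8164, β = 0.9035.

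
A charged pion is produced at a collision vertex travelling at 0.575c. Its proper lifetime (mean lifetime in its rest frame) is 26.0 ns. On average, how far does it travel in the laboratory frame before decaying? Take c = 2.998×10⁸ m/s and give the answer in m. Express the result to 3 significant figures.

With β = 0.575, γ = 1/√(1 − 0.575²) = 1/√0.669375 = 1.2223.
Lab-frame lifetime: Δt = γτ = 1.2223 × 26.0 ns = 31.78 ns.
Distance: d = vΔt = 0.575 × 2.998×10⁸ m/s × 3.1780×10^-8 s = 5.48 m.

5.48 m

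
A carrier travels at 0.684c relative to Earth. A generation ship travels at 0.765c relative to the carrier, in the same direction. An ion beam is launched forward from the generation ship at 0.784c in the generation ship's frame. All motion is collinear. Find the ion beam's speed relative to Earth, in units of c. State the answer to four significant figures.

0.9940c

Compose velocities in two stages. Stage 1 (into S'): u₁ = (0.784+0.765)/(1+0.784×0.765) = 0.96827.
Stage 2 (into S): u = (0.96827+0.684)/(1+0.96827×0.684) = 0.99397, so the speed is 0.9940c.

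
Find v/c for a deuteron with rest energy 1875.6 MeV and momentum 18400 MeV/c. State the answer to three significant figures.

βγ = pc/(mc²) = 18400/1875.6 = 9.8102.
Since γ² = 1 + (βγ)² = 97.24, γ = √97.24 = 9.86103, and β = (βγ)/γ = 9.8102/9.86103 = 0.995.

0.995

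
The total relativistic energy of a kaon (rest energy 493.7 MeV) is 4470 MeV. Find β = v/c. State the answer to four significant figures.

γ = E/(mc²) = 4470/493.7 = 9.0541.
β = √(1 − 1/γ²) = √(1 − 0.0121986) = √0.9878014 = 0.9939.

0.9939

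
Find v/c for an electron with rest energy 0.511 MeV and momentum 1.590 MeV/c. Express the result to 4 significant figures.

0.9520

pc/(mc²) = 1.590/0.511 = 3.1115 = βγ = β/√(1−β²).
So β² = x²/(1 + x²) with x = 3.1115: x² = 9.68143, β² = 9.68143/10.68143 = 0.90638, β = 0.9520.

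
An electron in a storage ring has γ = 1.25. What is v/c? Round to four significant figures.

β = √(1 − 1/γ²) = √(1 − 1/1.5625) = √0.36 = 0.6000.

0.6000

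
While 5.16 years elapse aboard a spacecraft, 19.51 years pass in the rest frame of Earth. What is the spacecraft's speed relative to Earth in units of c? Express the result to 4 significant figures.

0.9644c

γ = Δt/Δτ = 19.51/5.16 = 3.781.
β = √(1 − 1/γ²) = √(1 − 0.0699498) = √0.9300502 = 0.9644.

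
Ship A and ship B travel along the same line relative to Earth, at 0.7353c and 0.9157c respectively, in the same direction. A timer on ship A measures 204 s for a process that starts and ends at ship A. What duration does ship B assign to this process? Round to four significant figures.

244.7 s

The velocity of ship A relative to ship B is (0.7353 − 0.9157)c / (1 − 0.7353×0.9157) = −0.55221c; relative speed 0.55221c.
γ for this relative speed: γ = 1/√(1 − 0.304936) = 1.1995.
The clock on ship A records proper time, so ship B measures Δt = γΔτ = 1.1995 × 204 = 244.7 s.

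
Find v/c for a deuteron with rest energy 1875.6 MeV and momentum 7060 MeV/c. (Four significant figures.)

0.9665

βγ = pc/(mc²) = 7060/1875.6 = 3.7641.
Since γ² = 1 + (βγ)² = 15.1684, γ = √15.1684 = 3.89466, and β = (βγ)/γ = 3.7641/3.89466 = 0.9665.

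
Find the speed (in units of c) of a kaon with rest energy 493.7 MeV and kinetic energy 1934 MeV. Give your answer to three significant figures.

γ = 1 + K/(mc²) = 1 + 1934/493.7 = 4.9174.
β = √(1 − 1/γ²) = √(1 − 0.0413551) = √0.9586449 = 0.979.

0.979c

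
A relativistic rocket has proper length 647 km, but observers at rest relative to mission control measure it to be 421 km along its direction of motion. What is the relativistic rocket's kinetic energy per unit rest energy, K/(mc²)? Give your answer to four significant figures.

From L = L₀/γ: γ = 647/421 = 1.53682.
K/(mc²) = γ − 1 = 1.53682 − 1 = 0.5368.

0.5368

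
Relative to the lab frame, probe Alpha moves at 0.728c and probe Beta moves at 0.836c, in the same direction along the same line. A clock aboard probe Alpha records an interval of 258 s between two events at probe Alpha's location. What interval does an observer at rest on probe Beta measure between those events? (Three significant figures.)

268 s

The velocity of probe Alpha relative to probe Beta is (0.728 − 0.836)c / (1 − 0.728×0.836) = −0.27594c; relative speed 0.27594c.
γ for this relative speed: γ = 1/√(1 − 0.0761429) = 1.0404.
Probe Alpha's interval is proper; time dilation gives Δt_B = γΔτ = 1.0404 × 258 s = 268 s.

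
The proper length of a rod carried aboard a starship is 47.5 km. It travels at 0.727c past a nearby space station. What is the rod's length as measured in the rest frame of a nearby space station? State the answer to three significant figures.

32.6 km

With β = 0.727, γ = 1/√(1 − 0.727²) = 1/√0.471471 = 1.4564.
Length contraction: L = L₀/γ = 47.5/1.4564 = 32.6 km.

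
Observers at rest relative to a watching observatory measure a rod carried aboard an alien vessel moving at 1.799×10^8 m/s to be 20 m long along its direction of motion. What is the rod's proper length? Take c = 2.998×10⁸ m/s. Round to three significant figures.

β = v/c = (1.799×10^8 m/s)/(2.998×10⁸ m/s) = 0.600067.
γ = 1/√(1 − β²) = 1/√(1 − 0.3600804) = 1/√0.6399196 = 1/0.79995 = 1.2501.
Proper length: L₀ = γ·L = 1.2501 × 20 = 25.0 m.

25.0 m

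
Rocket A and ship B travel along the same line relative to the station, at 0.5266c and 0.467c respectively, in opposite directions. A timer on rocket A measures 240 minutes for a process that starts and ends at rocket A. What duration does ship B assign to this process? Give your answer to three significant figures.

Speed of rocket A in ship B's frame: u = (v_A + v_B)/(1 + v_A v_B/c²) = (0.5266 + 0.467)/(1 + 0.5266×0.467) = 0.9936/1.2459222 = 0.79748; |u| = 0.79748c.
At |u| = 0.79748c, γ = (1 − 0.635974)^(−1/2) = 1.6574.
The clock on rocket A records proper time, so ship B measures Δt = γΔτ = 1.6574 × 240 = 398 minutes.

398 minutes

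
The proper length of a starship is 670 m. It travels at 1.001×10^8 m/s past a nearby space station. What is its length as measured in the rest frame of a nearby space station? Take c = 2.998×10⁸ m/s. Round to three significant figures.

β = v/c = (1.001×10^8 m/s)/(2.998×10⁸ m/s) = 0.333889.
With β = 0.333889, γ = 1/√(1 − 0.333889²) = 1/√0.8885181 = 1.0609.
Along the direction of motion the measured length is L₀/γ = 670/1.0609 = 632 m.

632 m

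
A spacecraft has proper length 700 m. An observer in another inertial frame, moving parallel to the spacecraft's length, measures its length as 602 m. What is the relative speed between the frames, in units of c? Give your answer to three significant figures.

Length contraction gives γ = L₀/L = 700/602 = 1.1628.
β = √(1 − 1/γ²) = √0.260412 = 0.510.

0.510c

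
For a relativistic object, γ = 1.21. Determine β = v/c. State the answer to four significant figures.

0.5630

β = √(1 − 1/γ²) = √(1 − 1/1.4641) = √0.316987 = 0.5630.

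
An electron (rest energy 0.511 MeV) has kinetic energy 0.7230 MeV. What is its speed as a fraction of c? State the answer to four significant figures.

K = (γ−1)mc², so γ = 1 + 0.7230/0.511 = 2.4149.
Then v/c = √(1 − γ⁻²) = √(1 − 0.171475) = √0.828525 = 0.9102.

0.9102c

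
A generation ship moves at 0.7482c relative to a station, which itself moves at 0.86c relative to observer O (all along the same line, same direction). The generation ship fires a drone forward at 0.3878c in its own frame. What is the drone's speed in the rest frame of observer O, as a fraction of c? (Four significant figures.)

0.9905c

Apply u = (u'+v)/(1+u'v) twice. Drone in the station frame: (0.3878+0.7482)/(1+0.3878·0.7482) = 1.136/1.29015196 = 0.88052c.
That velocity, transformed to the rest frame of observer O: (0.88052+0.86)/(1+0.88052·0.86) = 1.74052/1.7572472 = 0.99048c.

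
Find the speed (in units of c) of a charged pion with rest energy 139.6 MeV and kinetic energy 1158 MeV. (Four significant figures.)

0.9942c

K = (γ−1)mc², so γ = 1 + 1158/139.6 = 9.2951.
Then v/c = √(1 − γ⁻²) = √(1 − 0.0115742) = √0.9884258 = 0.9942.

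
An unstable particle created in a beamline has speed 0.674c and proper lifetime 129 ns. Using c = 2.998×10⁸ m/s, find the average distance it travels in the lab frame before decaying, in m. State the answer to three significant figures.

35.3 m

β² = 0.454276, so γ = 1/√0.545724 = 1.3537.
Lab-frame lifetime: Δt = γτ = 1.3537 × 129 ns = 174.63 ns.
Distance: d = vΔt = 0.674 × 2.998×10⁸ m/s × 1.7463×10^-7 s = 35.3 m.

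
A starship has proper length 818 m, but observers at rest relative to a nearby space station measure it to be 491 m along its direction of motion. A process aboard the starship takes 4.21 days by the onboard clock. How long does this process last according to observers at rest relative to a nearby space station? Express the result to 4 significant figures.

7.014 days

From L = L₀/γ: γ = 818/491 = 1.66599.
Δt = γΔτ = 1.66599 × 4.21 = 7.014 days.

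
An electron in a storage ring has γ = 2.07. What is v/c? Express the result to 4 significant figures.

β = √(1 − 1/γ²) = √(1 − 1/4.2849) = √0.766622 = 0.8756.

0.8756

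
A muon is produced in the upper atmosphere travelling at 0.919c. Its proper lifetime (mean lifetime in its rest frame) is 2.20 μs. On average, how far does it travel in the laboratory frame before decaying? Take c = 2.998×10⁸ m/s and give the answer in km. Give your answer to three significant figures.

With β = 0.919, γ = 1/√(1 − 0.919²) = 1/√0.155439 = 2.5364.
Lab-frame lifetime: Δt = γτ = 2.5364 × 2.20 μs = 5.5801 μs.
Distance: d = vΔt = 0.919 × 2.998×10⁸ m/s × 5.5801×10^-6 s = 1540 m = 1.54 km.

1.54 km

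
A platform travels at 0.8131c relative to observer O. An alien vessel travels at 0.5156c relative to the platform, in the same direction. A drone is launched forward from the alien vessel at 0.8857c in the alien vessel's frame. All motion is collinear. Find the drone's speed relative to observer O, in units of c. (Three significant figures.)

Apply u = (u'+v)/(1+u'v) twice. Drone in the platform frame: (0.8857+0.5156)/(1+0.8857·0.5156) = 1.4013/1.45666692 = 0.96199c.
That velocity, transformed to the rest frame of observer O: (0.96199+0.8131)/(1+0.96199·0.8131) = 1.77509/1.782194069 = 0.99601c.

0.996c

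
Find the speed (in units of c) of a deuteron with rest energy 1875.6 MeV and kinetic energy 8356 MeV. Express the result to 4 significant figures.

0.9831c

K = (γ−1)mc², so γ = 1 + 8356/1875.6 = 5.4551.
Then v/c = √(1 − γ⁻²) = √(1 − 0.0336043) = √0.9663957 = 0.9831.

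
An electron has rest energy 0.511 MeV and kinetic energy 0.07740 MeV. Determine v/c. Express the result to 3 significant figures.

0.496

K = (γ−1)mc², so γ = 1 + 0.07740/0.511 = 1.1515.
Then v/c = √(1 − γ⁻²) = √(1 − 0.754175) = √0.245825 = 0.496.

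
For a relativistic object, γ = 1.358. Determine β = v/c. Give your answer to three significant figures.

β = √(1 − 1/γ²) = √(1 − 1/1.844164) = √0.457749 = 0.677.

0.677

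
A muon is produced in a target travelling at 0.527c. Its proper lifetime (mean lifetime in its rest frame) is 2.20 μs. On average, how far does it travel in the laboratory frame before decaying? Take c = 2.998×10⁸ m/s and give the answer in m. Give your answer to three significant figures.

409 m

γ = 1/√(1 − β²) = 1/√(1 − 0.277729) = 1/√0.722271 = 1/0.849865 = 1.1767.
Lab-frame lifetime: Δt = γτ = 1.1767 × 2.20 μs = 2.5887 μs.
Distance: d = vΔt = 0.527 × 2.998×10⁸ m/s × 2.5887×10^-6 s = 409 m.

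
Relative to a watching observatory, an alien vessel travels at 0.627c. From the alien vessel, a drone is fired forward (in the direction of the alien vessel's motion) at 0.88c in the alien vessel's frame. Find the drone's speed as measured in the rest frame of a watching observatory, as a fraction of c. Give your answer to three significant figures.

Relativistic velocity addition: u = (u' + v)/(1 + u'v/c²), with u' = 0.88c and v = 0.627c.
Numerator: 0.88 + 0.627 = 1.507. Denominator: 1 + (0.88)(0.627) = 1.55176.
u = 1.507/1.55176 = 0.97116, so the speed is 0.971c.

0.971c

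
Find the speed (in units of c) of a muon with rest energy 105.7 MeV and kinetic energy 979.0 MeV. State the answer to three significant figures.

γ = 1 + K/(mc²) = 1 + 979.0/105.7 = 10.262.
β = √(1 − 1/γ²) = √(1 − 0.0094959) = √0.9905041 = 0.995.

0.995c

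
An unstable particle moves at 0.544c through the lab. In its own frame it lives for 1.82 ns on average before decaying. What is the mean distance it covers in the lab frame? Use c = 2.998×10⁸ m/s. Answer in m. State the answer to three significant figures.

γ = 1/√(1 − β²) = 1/√(1 − 0.295936) = 1/√0.704064 = 1/0.839085 = 1.1918.
Lab-frame lifetime: Δt = γτ = 1.1918 × 1.82 ns = 2.1691 ns.
Distance: d = vΔt = 0.544 × 2.998×10⁸ m/s × 2.1691×10^-9 s = 0.354 m.

0.354 m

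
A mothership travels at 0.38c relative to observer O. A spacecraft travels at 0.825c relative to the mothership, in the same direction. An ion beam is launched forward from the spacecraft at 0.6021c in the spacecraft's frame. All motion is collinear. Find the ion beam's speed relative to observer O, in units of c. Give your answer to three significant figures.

Apply u = (u'+v)/(1+u'v) twice. Ion beam in the mothership frame: (0.6021+0.825)/(1+0.6021·0.825) = 1.4271/1.4967325 = 0.95348c.
That velocity, transformed to the rest frame of observer O: (0.95348+0.38)/(1+0.95348·0.38) = 1.33348/1.3623224 = 0.97883c.

0.979c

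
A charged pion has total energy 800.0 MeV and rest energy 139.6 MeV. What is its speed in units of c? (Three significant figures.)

Total energy E = γmc² gives γ = 800.0/139.6 = 5.7307.
Hence β = √(1 − 1/γ²) = √(1 − 0.0304498) = √0.9695502 = 0.985.

0.985c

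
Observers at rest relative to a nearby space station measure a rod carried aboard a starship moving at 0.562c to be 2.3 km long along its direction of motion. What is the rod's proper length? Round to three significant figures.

With β = 0.562, γ = 1/√(1 − 0.562²) = 1/√0.684156 = 1.209.
Proper length: L₀ = γ·L = 1.209 × 2.3 = 2.78 km.

2.78 km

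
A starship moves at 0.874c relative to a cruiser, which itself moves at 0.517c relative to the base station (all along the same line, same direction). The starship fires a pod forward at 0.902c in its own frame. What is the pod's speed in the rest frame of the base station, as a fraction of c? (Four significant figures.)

Apply u = (u'+v)/(1+u'v) twice. Pod in the cruiser frame: (0.902+0.874)/(1+0.902·0.874) = 1.776/1.788348 = 0.9931c.
That velocity, transformed to the rest frame of the base station: (0.9931+0.517)/(1+0.9931·0.517) = 1.5101/1.5134327 = 0.9978c.

0.9978c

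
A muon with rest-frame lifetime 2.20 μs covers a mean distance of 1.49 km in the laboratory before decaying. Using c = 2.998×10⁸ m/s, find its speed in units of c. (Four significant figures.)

Lab distance = (lab lifetime)·v = γτ·βc, so βγ = d/(cτ) = 1490/(2.998×10⁸ × 2.200×10^-6) = 2.2591.
With βγ = 2.2591: γ² = 1 + (βγ)² = 6.10353, and β = (βγ)/γ = 2.2591/2.47053 = 0.9144.

0.9144c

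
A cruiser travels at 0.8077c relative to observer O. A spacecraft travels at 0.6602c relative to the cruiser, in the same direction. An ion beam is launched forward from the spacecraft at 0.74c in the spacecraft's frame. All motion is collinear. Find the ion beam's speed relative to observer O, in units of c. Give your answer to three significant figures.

First combine the ion beam and spacecraft (S''→S'): u₁ = (0.74 + 0.6602)/(1 + 0.74×0.6602) = 1.4002/1.488548 = 0.94065.
Then combine with the cruiser (S'→S): u = (0.94065 + 0.8077)/(1 + 0.94065×0.8077) = 1.74835/1.759763005 = 0.99351.

0.994c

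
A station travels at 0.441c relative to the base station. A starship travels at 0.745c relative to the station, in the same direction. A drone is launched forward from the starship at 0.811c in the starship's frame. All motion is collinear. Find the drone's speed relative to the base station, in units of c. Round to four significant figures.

First combine the drone and starship (S''→S'): u₁ = (0.811 + 0.745)/(1 + 0.811×0.745) = 1.556/1.604195 = 0.96996.
Then combine with the station (S'→S): u = (0.96996 + 0.441)/(1 + 0.96996×0.441) = 1.41096/1.42775236 = 0.98824.

0.9882c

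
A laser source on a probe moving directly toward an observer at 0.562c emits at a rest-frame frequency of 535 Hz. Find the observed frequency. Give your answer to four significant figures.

1010 Hz

Relativistic Doppler (source moving toward): f_obs = f_src · √((1+β)/(1−β)).
With β = 0.562: factor = √(1.562/0.438) = 1.8884.
f_obs = 535 × 1.8884 = 1010 Hz.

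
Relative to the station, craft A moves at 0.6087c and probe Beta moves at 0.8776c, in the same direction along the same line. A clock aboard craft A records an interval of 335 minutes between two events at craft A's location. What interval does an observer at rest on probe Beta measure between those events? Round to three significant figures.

410 minutes

Transform craft A's velocity into probe Beta's frame: (0.6087 − 0.8776)/(1 − 0.6087·0.8776) = −0.2689/0.46580488, so the relative speed is 0.57728c.
At |u| = 0.57728c, γ = (1 − 0.333252)^(−1/2) = 1.2247.
Craft A's interval is proper; time dilation gives Δt_B = γΔτ = 1.2247 × 335 minutes = 410 minutes.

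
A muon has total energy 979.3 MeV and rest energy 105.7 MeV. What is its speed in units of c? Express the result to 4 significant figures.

γ = E/(mc²) = 979.3/105.7 = 9.2649.
β = √(1 − 1/γ²) = √(1 − 0.0116498) = √0.9883502 = 0.9942.

0.9942c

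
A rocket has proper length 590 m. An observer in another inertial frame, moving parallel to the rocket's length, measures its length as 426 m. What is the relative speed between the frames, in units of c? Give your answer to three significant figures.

0.692c

Length contraction gives γ = L₀/L = 590/426 = 1.385.
β = √(1 − 1/γ²) = √0.478685 = 0.692.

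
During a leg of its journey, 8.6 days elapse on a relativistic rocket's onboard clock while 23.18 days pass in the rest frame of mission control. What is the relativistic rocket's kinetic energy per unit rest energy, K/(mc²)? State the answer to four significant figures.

The time-dilation ratio gives γ = 23.18/8.6 = 2.69535.
K/(mc²) = γ − 1 = 2.69535 − 1 = 1.695.

1.695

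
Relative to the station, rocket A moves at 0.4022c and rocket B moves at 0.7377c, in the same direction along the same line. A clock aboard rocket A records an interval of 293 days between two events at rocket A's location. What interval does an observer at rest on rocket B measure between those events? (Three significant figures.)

Transform rocket A's velocity into rocket B's frame: (0.4022 − 0.7377)/(1 − 0.4022·0.7377) = −0.3355/0.70329706, so the relative speed is 0.47704c.
At |u| = 0.47704c, γ = (1 − 0.227567)^(−1/2) = 1.1378.
Rocket A's interval is proper; time dilation gives Δt_B = γΔτ = 1.1378 × 293 days = 333 days.

333 days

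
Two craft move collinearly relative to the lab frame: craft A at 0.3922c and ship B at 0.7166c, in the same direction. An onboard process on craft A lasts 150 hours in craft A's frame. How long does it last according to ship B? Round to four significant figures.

168.1 hours

Transform craft A's velocity into ship B's frame: (0.3922 − 0.7166)/(1 − 0.3922·0.7166) = −0.3244/0.71894948, so the relative speed is 0.45121c.
γ for this relative speed: γ = 1/√(1 − 0.20359) = 1.1206.
Craft A's interval is proper; time dilation gives Δt_B = γΔτ = 1.1206 × 150 hours = 168.1 hours.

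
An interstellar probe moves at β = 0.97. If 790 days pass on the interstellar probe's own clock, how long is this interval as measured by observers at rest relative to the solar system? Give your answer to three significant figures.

3250 days

γ = 1/√(1 − β²) = 1/√(1 − 0.9409) = 1/√0.0591 = 4.1135.
Time dilation: Δt = γ·Δτ = 4.1135 × 790 = 3250 days.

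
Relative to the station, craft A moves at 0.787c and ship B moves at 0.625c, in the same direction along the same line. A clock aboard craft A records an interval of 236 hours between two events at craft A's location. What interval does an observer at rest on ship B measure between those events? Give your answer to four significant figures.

249.0 hours

Speed of craft A in ship B's frame: u = (v_A − v_B)/(1 − v_A v_B/c²) = (0.787 − 0.625)/(1 − 0.787×0.625) = 0.162/0.508125 = 0.31882; |u| = 0.31882c.
γ for this relative speed: γ = 1/√(1 − 0.101646) = 1.0551.
Craft A's interval is proper; time dilation gives Δt_B = γΔτ = 1.0551 × 236 hours = 249.0 hours.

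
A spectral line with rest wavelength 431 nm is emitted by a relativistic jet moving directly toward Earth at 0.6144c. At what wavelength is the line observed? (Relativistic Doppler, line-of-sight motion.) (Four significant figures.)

Relativistic Doppler for wavelength: λ_obs = λ_src · √((1−β)/(1+β)).
With β = 0.6144: factor = √(0.3856/1.6144) = 0.48872.
λ_obs = 431 × 0.48872 = 210.6 nm.

210.6 nm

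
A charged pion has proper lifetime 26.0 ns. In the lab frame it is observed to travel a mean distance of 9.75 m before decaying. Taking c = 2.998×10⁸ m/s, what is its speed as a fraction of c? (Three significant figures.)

Let x = d/(cτ) = 9.750 m / (2.998×10⁸ m/s × 2.600×10^-8 s) = 1.2508. Since d = βγcτ, x = βγ = β/√(1−β²).
Solving: β² = x²/(1+x²) = 1.5645/2.5645 = 0.61006, so β = 0.781.

0.781c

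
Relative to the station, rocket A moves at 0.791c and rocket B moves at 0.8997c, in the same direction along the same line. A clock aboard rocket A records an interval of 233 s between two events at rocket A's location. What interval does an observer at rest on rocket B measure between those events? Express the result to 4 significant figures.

251.6 s

Speed of rocket A in rocket B's frame: u = (v_A − v_B)/(1 − v_A v_B/c²) = (0.791 − 0.8997)/(1 − 0.791×0.8997) = −0.1087/0.2883373 = −0.37699; |u| = 0.37699c.
At |u| = 0.37699c, γ = (1 − 0.142121)^(−1/2) = 1.0797.
The clock on rocket A records proper time, so rocket B measures Δt = γΔτ = 1.0797 × 233 = 251.6 s.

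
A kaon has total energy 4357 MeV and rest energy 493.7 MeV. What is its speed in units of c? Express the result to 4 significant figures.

0.9936c

Total energy E = γmc² gives γ = 4357/493.7 = 8.8252.
Hence β = √(1 − 1/γ²) = √(1 − 0.0128396) = √0.9871604 = 0.9936.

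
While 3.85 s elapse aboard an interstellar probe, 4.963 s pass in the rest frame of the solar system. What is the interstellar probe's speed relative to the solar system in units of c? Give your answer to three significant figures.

γ = Δt/Δτ = 4.963/3.85 = 1.2891.
β = √(1 − 1/γ²) = √(1 − 0.601765) = √0.398235 = 0.631.

0.631c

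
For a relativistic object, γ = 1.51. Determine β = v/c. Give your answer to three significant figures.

β = √(1 − 1/γ²) = √(1 − 1/2.2801) = √0.561423 = 0.749.

0.749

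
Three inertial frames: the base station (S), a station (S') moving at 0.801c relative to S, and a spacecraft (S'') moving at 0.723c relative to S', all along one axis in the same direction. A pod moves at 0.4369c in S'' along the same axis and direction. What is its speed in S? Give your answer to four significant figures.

0.9862c

First combine the pod and spacecraft (S''→S'): u₁ = (0.4369 + 0.723)/(1 + 0.4369×0.723) = 1.1599/1.3158787 = 0.88146.
Then combine with the station (S'→S): u = (0.88146 + 0.801)/(1 + 0.88146×0.801) = 1.68246/1.70604946 = 0.98617.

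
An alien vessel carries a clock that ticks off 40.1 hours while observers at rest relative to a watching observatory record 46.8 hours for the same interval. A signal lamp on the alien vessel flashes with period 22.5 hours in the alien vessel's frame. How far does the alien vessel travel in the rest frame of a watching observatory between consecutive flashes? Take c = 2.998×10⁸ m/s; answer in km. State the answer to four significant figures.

The time-dilation ratio gives γ = 46.8/40.1 = 1.16708.
β = √(1 − 1/γ²) = 0.51558. Lab-frame period = γτ = 1.16708×22.5 hours = 26.259 hours. Distance = βc × γτ = 0.51558 × 2.998×10⁸ m/s × 94532.4 s = 1.4612×10^13 m = 1.461×10^10 km.

1.461×10^10 km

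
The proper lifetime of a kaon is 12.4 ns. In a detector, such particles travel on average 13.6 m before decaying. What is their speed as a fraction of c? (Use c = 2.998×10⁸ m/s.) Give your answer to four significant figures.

Lab distance = (lab lifetime)·v = γτ·βc, so βγ = d/(cτ) = 13.60/(2.998×10⁸ × 1.240×10^-8) = 3.6584.
With βγ = 3.6584: γ² = 1 + (βγ)² = 14.3839, and β = (βγ)/γ = 3.6584/3.79261 = 0.9646.

0.9646c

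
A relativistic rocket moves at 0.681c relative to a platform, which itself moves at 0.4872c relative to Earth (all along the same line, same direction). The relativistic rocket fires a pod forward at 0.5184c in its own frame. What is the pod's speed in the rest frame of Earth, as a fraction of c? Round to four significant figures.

First combine the pod and relativistic rocket (S''→S'): u₁ = (0.5184 + 0.681)/(1 + 0.5184×0.681) = 1.1994/1.3530304 = 0.88645.
Then combine with the platform (S'→S): u = (0.88645 + 0.4872)/(1 + 0.88645×0.4872) = 1.37365/1.43187844 = 0.95933.

0.9593c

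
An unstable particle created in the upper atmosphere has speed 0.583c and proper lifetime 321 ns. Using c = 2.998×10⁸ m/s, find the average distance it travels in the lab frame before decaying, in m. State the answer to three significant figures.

β² = 0.339889, so γ = 1/√0.660111 = 1.2308.
Lab-frame lifetime: Δt = γτ = 1.2308 × 321 ns = 395.09 ns.
Distance: d = vΔt = 0.583 × 2.998×10⁸ m/s × 3.9509×10^-7 s = 69.1 m.

69.1 m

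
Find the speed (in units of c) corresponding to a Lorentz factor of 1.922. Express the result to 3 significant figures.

β = √(1 − 1/γ²) = √(1 − 1/3.694084) = √0.729297 = 0.854.

0.854c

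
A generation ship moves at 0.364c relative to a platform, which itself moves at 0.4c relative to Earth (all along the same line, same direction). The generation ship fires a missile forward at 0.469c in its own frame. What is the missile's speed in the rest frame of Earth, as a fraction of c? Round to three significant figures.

0.865c

Compose velocities in two stages. Stage 1 (into S'): u₁ = (0.469+0.364)/(1+0.469×0.364) = 0.71153.
Stage 2 (into S): u = (0.71153+0.4)/(1+0.71153×0.4) = 0.86527, so the speed is 0.865c.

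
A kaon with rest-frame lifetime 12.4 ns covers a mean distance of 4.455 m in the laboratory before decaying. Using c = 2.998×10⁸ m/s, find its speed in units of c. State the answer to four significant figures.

0.7678c

d = βγcτ ⇒ βγ = d/(cτ) = 4.455 m / (3.71752 m) = 1.1984.
β = (βγ)/√(1+(βγ)²) = 1.1984/√2.43616 = 0.7678.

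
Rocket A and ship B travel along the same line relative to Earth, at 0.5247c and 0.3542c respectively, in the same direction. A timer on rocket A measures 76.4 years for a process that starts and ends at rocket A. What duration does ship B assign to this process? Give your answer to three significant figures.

78.1 years

Transform rocket A's velocity into ship B's frame: (0.5247 − 0.3542)/(1 − 0.5247·0.3542) = 0.1705/0.81415126, so the relative speed is 0.20942c.
γ for this relative speed: γ = 1/√(1 − 0.0438567) = 1.0227.
Rocket A's interval is proper; time dilation gives Δt_B = γΔτ = 1.0227 × 76.4 years = 78.1 years.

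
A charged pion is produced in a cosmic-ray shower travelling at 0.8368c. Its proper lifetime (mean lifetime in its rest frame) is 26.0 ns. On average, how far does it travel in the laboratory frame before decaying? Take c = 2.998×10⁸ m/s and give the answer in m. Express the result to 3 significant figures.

11.9 m

β² = 0.70023424, so γ = 1/√0.29976576 = 1.8265.
Lab-frame lifetime: Δt = γτ = 1.8265 × 26.0 ns = 47.489 ns.
Distance: d = vΔt = 0.8368 × 2.998×10⁸ m/s × 4.7489×10^-8 s = 11.9 m.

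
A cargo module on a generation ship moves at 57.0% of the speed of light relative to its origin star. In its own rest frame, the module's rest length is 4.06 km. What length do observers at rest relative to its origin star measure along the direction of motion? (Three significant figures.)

Lorentz factor: γ = (1 − 0.3249)^(−1/2) = 1.2171.
Along the direction of motion the measured length is L₀/γ = 4.06/1.2171 = 3.34 km.

3.34 km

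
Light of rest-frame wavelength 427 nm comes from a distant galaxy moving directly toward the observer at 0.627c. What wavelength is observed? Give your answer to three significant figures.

204 nm

Relativistic Doppler for wavelength: λ_obs = λ_src · √((1−β)/(1+β)).
With β = 0.627: factor = √(0.373/1.627) = 0.47881.
λ_obs = 427 × 0.47881 = 204 nm.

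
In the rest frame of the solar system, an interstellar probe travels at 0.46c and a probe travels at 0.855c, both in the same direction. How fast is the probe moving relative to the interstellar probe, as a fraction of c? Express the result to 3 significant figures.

0.651c

Transform to the interstellar probe's frame: u' = (u − v)/(1 − uv/c²).
u' = (0.855 − 0.46)/(1 − 0.855×0.46) = 0.395/0.6067 = 0.65106.
Speed in the interstellar probe's frame: 0.651c (in the same direction).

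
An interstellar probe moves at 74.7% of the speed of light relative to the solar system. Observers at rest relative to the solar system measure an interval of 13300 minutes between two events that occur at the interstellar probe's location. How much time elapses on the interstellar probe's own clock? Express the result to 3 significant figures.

8840 minutes

With β = 0.747, γ = 1/√(1 − 0.747²) = 1/√0.441991 = 1.5042.
The interstellar probe's clock runs slow as seen from the solar system, so Δτ = Δt/γ = 13300/1.5042 = 8840 minutes.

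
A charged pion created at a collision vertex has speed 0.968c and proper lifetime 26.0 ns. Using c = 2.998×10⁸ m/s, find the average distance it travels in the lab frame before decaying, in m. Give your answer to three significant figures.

30.1 m

β² = 0.937024, so γ = 1/√0.062976 = 3.9849.
Lab-frame lifetime: Δt = γτ = 3.9849 × 26.0 ns = 103.61 ns.
Distance: d = vΔt = 0.968 × 2.998×10⁸ m/s × 1.0361×10^-7 s = 30.1 m.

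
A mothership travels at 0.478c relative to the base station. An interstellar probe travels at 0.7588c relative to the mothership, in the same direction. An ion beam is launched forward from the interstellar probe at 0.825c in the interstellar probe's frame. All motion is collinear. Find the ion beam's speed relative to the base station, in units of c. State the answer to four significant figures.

0.9908c

First combine the ion beam and interstellar probe (S''→S'): u₁ = (0.825 + 0.7588)/(1 + 0.825×0.7588) = 1.5838/1.62601 = 0.97404.
Then combine with the mothership (S'→S): u = (0.97404 + 0.478)/(1 + 0.97404×0.478) = 1.45204/1.46559112 = 0.99075.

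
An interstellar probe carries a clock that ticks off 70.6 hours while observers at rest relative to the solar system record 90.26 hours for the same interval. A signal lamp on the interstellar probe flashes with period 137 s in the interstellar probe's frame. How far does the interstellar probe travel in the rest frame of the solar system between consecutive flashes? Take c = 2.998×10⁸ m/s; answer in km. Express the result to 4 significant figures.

The time-dilation ratio gives γ = 90.26/70.6 = 1.27847.
β = √(1 − 1/γ²) = 0.62305. Lab-frame period = γτ = 1.27847×137 s = 175.15 s. Distance = βc × γτ = 0.62305 × 2.998×10⁸ m/s × 175.15 s = 3.2716×10^10 m = 3.272×10^7 km.

3.272×10^7 km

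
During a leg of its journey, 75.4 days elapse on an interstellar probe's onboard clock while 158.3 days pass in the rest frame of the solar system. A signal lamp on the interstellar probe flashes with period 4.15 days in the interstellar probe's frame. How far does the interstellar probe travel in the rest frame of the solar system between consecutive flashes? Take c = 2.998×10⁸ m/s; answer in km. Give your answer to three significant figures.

1.98×10^11 km

γ = Δt/Δτ = 158.3/75.4 = 2.09947.
β = √(1 − 1/γ²) = 0.87928. Lab-frame period = γτ = 2.09947×4.15 days = 8.7128 days. Distance = βc × γτ = 0.87928 × 2.998×10⁸ m/s × 752785.92 s = 1.9844×10^14 m = 1.98×10^11 km.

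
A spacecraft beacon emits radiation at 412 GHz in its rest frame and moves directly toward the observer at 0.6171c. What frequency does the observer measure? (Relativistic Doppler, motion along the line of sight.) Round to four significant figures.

Relativistic Doppler (source moving toward): f_obs = f_src · √((1+β)/(1−β)).
With β = 0.6171: factor = √(1.6171/0.3829) = 2.0551.
f_obs = 412 × 2.0551 = 846.7 GHz.

846.7 GHz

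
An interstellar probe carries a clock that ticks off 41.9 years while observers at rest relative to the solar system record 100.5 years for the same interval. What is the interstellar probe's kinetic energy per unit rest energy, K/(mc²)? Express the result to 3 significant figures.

The time-dilation ratio gives γ = 100.5/41.9 = 2.39857.
K/(mc²) = γ − 1 = 2.39857 − 1 = 1.40.

1.40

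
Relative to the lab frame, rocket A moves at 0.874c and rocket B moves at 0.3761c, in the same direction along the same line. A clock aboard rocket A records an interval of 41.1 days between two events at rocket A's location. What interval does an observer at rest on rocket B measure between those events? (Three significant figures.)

The velocity of rocket A relative to rocket B is (0.874 − 0.3761)c / (1 − 0.874×0.3761) = 0.74171c; relative speed 0.74171c.
At |u| = 0.74171c, γ = (1 − 0.550134)^(−1/2) = 1.4909.
Rocket A's interval is proper; time dilation gives Δt_B = γΔτ = 1.4909 × 41.1 days = 61.3 days.

61.3 days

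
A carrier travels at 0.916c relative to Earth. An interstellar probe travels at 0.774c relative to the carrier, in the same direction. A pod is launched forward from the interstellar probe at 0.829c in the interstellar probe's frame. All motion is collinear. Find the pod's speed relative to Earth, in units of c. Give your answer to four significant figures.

0.9990c

First combine the pod and interstellar probe (S''→S'): u₁ = (0.829 + 0.774)/(1 + 0.829×0.774) = 1.603/1.641646 = 0.97646.
Then combine with the carrier (S'→S): u = (0.97646 + 0.916)/(1 + 0.97646×0.916) = 1.89246/1.89443736 = 0.99896.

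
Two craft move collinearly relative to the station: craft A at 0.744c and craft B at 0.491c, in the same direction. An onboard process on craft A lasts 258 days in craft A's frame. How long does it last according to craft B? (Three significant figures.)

281 days

The velocity of craft A relative to craft B is (0.744 − 0.491)c / (1 − 0.744×0.491) = 0.39862c; relative speed 0.39862c.
γ for this relative speed: γ = 1/√(1 − 0.158898) = 1.0904.
The clock on craft A records proper time, so craft B measures Δt = γΔτ = 1.0904 × 258 = 281 days.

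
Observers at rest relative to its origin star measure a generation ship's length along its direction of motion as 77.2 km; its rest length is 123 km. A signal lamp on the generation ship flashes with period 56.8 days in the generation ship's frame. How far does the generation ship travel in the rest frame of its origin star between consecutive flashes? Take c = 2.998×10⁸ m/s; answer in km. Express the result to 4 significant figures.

Length contraction gives γ = L₀/L = 123/77.2 = 1.59326.
β = √(1 − 1/γ²) = 0.7785. Lab-frame period = γτ = 1.59326×56.8 days = 90.497 days. Distance = βc × γτ = 0.7785 × 2.998×10⁸ m/s × 7818940.8 s = 1.8249×10^15 m = 1.825×10^12 km.

1.825×10^12 km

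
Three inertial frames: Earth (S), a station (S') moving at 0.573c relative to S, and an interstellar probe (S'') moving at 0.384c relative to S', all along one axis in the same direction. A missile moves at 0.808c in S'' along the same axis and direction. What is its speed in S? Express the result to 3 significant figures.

0.975c

Apply u = (u'+v)/(1+u'v) twice. Missile in the station frame: (0.808+0.384)/(1+0.808·0.384) = 1.192/1.310272 = 0.90973c.
That velocity, transformed to the rest frame of Earth: (0.90973+0.573)/(1+0.90973·0.573) = 1.48273/1.52127529 = 0.97466c.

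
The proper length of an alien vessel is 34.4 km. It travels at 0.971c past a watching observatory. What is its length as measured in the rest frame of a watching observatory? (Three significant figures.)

8.22 km

With β = 0.971, γ = 1/√(1 − 0.971²) = 1/√0.057159 = 4.1827.
Along the direction of motion the measured length is L₀/γ = 34.4/4.1827 = 8.22 km.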